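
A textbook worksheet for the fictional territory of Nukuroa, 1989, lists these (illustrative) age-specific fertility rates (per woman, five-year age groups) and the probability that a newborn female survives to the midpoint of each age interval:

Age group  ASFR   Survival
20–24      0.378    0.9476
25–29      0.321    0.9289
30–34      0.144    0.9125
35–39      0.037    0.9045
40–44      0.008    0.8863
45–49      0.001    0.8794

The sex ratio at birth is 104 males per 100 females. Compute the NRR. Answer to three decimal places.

Proportion female at birth = 100 / (100 + 104) = 0.49020.
Weighting each age-specific rate by interval width and survival:
  20–24: 5 × 0.378 × 0.9476 = 1.79096
  25–29: 5 × 0.321 × 0.9289 = 1.49088
  30–34: 5 × 0.144 × 0.9125 = 0.65700
  35–39: 5 × 0.037 × 0.9045 = 0.16733
  40–44: 5 × 0.008 × 0.8863 = 0.03545
  45–49: 5 × 0.001 × 0.8794 = 0.00440
Sum = 4.14602
NRR = 0.49020 × 4.14602 = 2.03238
With NRR above 1 the population is above replacement fertility.

2.032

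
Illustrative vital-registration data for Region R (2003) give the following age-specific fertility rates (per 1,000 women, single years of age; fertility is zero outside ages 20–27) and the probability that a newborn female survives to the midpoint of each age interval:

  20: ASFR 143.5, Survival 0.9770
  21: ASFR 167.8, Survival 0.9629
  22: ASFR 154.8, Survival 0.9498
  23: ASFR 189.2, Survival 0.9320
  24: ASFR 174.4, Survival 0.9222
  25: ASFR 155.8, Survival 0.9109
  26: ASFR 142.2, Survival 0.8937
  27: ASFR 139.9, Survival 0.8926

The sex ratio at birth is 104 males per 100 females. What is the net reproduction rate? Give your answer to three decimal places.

Proportion female at birth = 100 / (100 + 104) = 0.49020.
Per-age-group product (1 × ASFR × survival probability):
  20: 1 × 143.5/1000 × 0.9770 = 0.14020
  21: 1 × 167.8/1000 × 0.9629 = 0.16157
  22: 1 × 154.8/1000 × 0.9498 = 0.14703
  23: 1 × 189.2/1000 × 0.9320 = 0.17633
  24: 1 × 174.4/1000 × 0.9222 = 0.16083
  25: 1 × 155.8/1000 × 0.9109 = 0.14192
  26: 1 × 142.2/1000 × 0.8937 = 0.12708
  27: 1 × 139.9/1000 × 0.8926 = 0.12487
Sum = 1.17983
NRR = 0.49020 × 1.17983 = 0.57835

0.578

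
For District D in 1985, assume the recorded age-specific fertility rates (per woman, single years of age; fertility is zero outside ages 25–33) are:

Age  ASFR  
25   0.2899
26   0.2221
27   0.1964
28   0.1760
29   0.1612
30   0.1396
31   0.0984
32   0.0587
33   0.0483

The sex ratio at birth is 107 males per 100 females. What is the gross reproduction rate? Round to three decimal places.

0.672

Proportion female at birth = 100 / (100 + 107) = 0.48309.
Sum of ASFRs = 0.2899 + 0.2221 + 0.1964 + 0.1760 + 0.1612 + 0.1396 + 0.0984 + 0.0587 + 0.0483 = 1.3906
TFR = 1.3906
GRR = 0.48309 × 1.3906 = 0.67178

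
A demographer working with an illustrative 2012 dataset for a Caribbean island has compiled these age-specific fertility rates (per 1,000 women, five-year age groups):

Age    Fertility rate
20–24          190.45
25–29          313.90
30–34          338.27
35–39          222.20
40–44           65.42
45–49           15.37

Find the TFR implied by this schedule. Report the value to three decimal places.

Sum of ASFRs = 190.45 + 313.90 + 338.27 + 222.20 + 65.42 + 15.37 = 1145.61
TFR = 5 × 1145.61 / 1000 = 5.72805

5.728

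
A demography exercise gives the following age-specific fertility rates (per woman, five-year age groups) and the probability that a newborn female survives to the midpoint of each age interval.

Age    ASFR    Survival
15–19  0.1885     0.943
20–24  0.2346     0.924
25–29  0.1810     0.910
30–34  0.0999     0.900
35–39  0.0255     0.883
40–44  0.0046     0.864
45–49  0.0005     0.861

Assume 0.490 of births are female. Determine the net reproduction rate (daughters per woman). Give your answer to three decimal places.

1.656

Proportion female at birth = 0.490.
Per-age-group product (5 × ASFR × survival probability):
  15–19: 5 × 0.1885 × 0.943 = 0.88878
  20–24: 5 × 0.2346 × 0.924 = 1.08385
  25–29: 5 × 0.1810 × 0.910 = 0.82355
  30–34: 5 × 0.0999 × 0.900 = 0.44955
  35–39: 5 × 0.0255 × 0.883 = 0.11258
  40–44: 5 × 0.0046 × 0.864 = 0.01987
  45–49: 5 × 0.0005 × 0.861 = 0.00215
Sum = 3.38033
NRR = 0.490 × 3.38033 = 1.65636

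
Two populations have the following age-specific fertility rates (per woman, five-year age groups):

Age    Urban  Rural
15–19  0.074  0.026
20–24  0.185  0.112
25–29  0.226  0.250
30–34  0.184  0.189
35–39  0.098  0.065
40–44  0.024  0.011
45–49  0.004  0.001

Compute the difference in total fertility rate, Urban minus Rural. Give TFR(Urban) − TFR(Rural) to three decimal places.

Urban:
  Sum of ASFRs = 0.074 + 0.185 + 0.226 + 0.184 + 0.098 + 0.024 + 0.004 = 0.795
  TFR = 5 × 0.795 = 3.975
Rural:
  Sum of ASFRs = 0.026 + 0.112 + 0.250 + 0.189 + 0.065 + 0.011 + 0.001 = 0.654
  TFR = 5 × 0.654 = 3.27
Difference = 3.975 − 3.27 = 0.705

0.705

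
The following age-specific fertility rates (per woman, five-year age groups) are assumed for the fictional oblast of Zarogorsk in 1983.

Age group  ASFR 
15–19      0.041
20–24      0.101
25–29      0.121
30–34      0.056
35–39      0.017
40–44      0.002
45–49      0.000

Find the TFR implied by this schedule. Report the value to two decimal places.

Sum of ASFRs = 0.041 + 0.101 + 0.121 + 0.056 + 0.017 + 0.002 + 0.000 = 0.338
TFR = 5 × 0.338 = 1.69

1.69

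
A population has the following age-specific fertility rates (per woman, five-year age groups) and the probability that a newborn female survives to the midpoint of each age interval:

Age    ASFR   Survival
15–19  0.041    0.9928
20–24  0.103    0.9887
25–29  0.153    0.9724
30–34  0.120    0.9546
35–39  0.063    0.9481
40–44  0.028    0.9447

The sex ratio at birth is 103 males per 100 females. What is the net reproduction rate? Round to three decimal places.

Proportion female at birth = 100 / (100 + 103) = 0.49261.
Per-age-group product (5 × ASFR × survival probability):
  15–19: 5 × 0.041 × 0.9928 = 0.20352
  20–24: 5 × 0.103 × 0.9887 = 0.50918
  25–29: 5 × 0.153 × 0.9724 = 0.74389
  30–34: 5 × 0.120 × 0.9546 = 0.57276
  35–39: 5 × 0.063 × 0.9481 = 0.29865
  40–44: 5 × 0.028 × 0.9447 = 0.13226
Sum = 2.46026
NRR = 0.49261 × 2.46026 = 1.21195
With NRR above 1 the population is above replacement fertility.

1.212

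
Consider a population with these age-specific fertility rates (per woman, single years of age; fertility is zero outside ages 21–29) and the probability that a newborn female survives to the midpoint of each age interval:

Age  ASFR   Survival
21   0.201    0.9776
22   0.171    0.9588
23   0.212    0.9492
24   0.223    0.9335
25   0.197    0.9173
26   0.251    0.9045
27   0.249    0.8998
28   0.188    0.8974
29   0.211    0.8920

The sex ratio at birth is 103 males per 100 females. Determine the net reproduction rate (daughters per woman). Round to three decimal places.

0.866

Proportion female at birth = 100 / (100 + 103) = 0.49261.
Survival-weighted fertility by age (1·fₓ·Sₓ):
  21: 1 × 0.201 × 0.9776 = 0.19650
  22: 1 × 0.171 × 0.9588 = 0.16395
  23: 1 × 0.212 × 0.9492 = 0.20123
  24: 1 × 0.223 × 0.9335 = 0.20817
  25: 1 × 0.197 × 0.9173 = 0.18071
  26: 1 × 0.251 × 0.9045 = 0.22703
  27: 1 × 0.249 × 0.8998 = 0.22405
  28: 1 × 0.188 × 0.8974 = 0.16871
  29: 1 × 0.211 × 0.8920 = 0.18821
Sum = 1.75856
NRR = 0.49261 × 1.75856 = 0.86628
With NRR below 1 the population is below replacement fertility.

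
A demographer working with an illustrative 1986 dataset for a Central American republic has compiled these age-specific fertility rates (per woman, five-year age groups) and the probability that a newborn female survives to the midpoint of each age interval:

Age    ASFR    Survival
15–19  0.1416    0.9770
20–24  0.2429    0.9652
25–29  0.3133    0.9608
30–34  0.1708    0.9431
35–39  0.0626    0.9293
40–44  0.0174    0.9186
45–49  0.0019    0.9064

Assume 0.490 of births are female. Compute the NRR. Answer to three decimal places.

Proportion female at birth = 0.490.
Per-age-group product (5 × ASFR × survival probability):
  15–19: 5 × 0.1416 × 0.9770 = 0.69172
  20–24: 5 × 0.2429 × 0.9652 = 1.17224
  25–29: 5 × 0.3133 × 0.9608 = 1.50509
  30–34: 5 × 0.1708 × 0.9431 = 0.80541
  35–39: 5 × 0.0626 × 0.9293 = 0.29087
  40–44: 5 × 0.0174 × 0.9186 = 0.07992
  45–49: 5 × 0.0019 × 0.9064 = 0.00861
Sum = 4.55386
NRR = 0.490 × 4.55386 = 2.23139

2.231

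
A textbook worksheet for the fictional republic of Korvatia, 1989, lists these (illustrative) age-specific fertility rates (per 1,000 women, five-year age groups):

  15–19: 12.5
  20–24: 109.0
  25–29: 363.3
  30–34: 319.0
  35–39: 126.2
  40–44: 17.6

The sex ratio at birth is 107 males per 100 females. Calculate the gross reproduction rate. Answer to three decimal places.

Proportion female at birth = 100 / (100 + 107) = 0.48309.
Sum of ASFRs = 12.5 + 109.0 + 363.3 + 319.0 + 126.2 + 17.6 = 947.6
TFR = 5 × 947.6 / 1000 = 4.738
GRR = 0.48309 × 4.738 = 2.28888

2.289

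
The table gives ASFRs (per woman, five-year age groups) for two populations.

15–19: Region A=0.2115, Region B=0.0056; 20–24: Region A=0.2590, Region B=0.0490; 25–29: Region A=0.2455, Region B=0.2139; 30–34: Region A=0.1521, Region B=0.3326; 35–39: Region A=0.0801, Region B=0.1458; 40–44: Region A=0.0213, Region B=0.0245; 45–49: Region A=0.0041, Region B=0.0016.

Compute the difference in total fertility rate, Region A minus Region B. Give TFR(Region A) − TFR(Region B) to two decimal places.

Region A:
  Sum of ASFRs = 0.2115 + 0.2590 + 0.2455 + 0.1521 + 0.0801 + 0.0213 + 0.0041 = 0.9736
  TFR = 5 × 0.9736 = 4.868
Region B:
  Sum of ASFRs = 0.0056 + 0.0490 + 0.2139 + 0.3326 + 0.1458 + 0.0245 + 0.0016 = 0.7730
  TFR = 5 × 0.7730 = 3.865
Difference = 4.868 − 3.865 = 1.003

1.00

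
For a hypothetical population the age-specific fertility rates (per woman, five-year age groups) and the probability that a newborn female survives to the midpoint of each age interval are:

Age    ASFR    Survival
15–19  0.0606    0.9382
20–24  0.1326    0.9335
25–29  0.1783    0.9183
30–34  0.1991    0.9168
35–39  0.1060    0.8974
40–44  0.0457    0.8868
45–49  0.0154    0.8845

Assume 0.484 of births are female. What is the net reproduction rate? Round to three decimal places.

1.636

Proportion female at birth = 0.484.
Each age group contributes 5 × ASFR × survival:
  15–19: 5 × 0.0606 × 0.9382 = 0.28427
  20–24: 5 × 0.1326 × 0.9335 = 0.61891
  25–29: 5 × 0.1783 × 0.9183 = 0.81866
  30–34: 5 × 0.1991 × 0.9168 = 0.91267
  35–39: 5 × 0.1060 × 0.8974 = 0.47562
  40–44: 5 × 0.0457 × 0.8868 = 0.20263
  45–49: 5 × 0.0154 × 0.8845 = 0.06811
Sum = 3.38087
NRR = 0.484 × 3.38087 = 1.63634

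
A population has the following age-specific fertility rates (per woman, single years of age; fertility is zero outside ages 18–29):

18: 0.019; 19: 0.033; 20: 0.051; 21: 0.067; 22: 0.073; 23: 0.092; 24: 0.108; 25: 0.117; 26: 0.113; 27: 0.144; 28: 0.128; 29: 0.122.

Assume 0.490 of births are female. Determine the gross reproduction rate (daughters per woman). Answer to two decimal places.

Proportion female at birth = 0.490.
Sum of ASFRs = 0.019 + 0.033 + 0.051 + 0.067 + 0.073 + 0.092 + 0.108 + 0.117 + 0.113 + 0.144 + 0.128 + 0.122 = 1.067
TFR = 1.067
GRR = 0.490 × 1.067 = 0.52283

0.52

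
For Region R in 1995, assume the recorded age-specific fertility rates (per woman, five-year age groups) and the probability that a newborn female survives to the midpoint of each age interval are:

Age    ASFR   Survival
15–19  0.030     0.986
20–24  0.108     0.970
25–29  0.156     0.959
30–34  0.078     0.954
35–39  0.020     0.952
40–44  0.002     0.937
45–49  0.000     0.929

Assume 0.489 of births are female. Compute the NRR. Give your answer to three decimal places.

0.927

Proportion female at birth = 0.489.
Weighting each age-specific rate by interval width and survival:
  15–19: 5 × 0.030 × 0.986 = 0.14790
  20–24: 5 × 0.108 × 0.970 = 0.52380
  25–29: 5 × 0.156 × 0.959 = 0.74802
  30–34: 5 × 0.078 × 0.954 = 0.37206
  35–39: 5 × 0.020 × 0.952 = 0.09520
  40–44: 5 × 0.002 × 0.937 = 0.00937
  45–49: 5 × 0.000 × 0.929 = 0.00000
Sum = 1.89635
NRR = 0.489 × 1.89635 = 0.92732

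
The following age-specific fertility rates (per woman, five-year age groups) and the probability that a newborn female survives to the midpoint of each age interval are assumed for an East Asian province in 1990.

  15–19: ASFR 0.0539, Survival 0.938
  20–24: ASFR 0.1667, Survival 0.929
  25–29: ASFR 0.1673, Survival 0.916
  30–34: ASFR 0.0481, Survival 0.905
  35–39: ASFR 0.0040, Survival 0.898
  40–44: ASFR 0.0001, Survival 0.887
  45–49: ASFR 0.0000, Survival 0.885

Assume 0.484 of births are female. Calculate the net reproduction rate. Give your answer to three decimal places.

0.982

Proportion female at birth = 0.484.
Each age group contributes 5 × ASFR × survival:
  15–19: 5 × 0.0539 × 0.938 = 0.25279
  20–24: 5 × 0.1667 × 0.929 = 0.77432
  25–29: 5 × 0.1673 × 0.916 = 0.76623
  30–34: 5 × 0.0481 × 0.905 = 0.21765
  35–39: 5 × 0.0040 × 0.898 = 0.01796
  40–44: 5 × 0.0001 × 0.887 = 0.00044
  45–49: 5 × 0.0000 × 0.885 = 0.00000
Sum = 2.02939
NRR = 0.484 × 2.02939 = 0.98222
NRR < 1, so the cohort does not fully replace itself.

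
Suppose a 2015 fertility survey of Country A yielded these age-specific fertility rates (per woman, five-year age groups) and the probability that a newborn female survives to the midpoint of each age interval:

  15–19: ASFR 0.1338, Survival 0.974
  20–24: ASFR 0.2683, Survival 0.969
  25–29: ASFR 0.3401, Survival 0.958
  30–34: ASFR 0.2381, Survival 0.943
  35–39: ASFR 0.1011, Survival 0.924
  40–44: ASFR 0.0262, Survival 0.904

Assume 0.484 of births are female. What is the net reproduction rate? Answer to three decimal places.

Proportion female at birth = 0.484.
Survival-weighted fertility by age (5·fₓ·Sₓ):
  15–19: 5 × 0.1338 × 0.974 = 0.65161
  20–24: 5 × 0.2683 × 0.969 = 1.29991
  25–29: 5 × 0.3401 × 0.958 = 1.62908
  30–34: 5 × 0.2381 × 0.943 = 1.12264
  35–39: 5 × 0.1011 × 0.924 = 0.46708
  40–44: 5 × 0.0262 × 0.904 = 0.11842
Sum = 5.28874
NRR = 0.484 × 5.28874 = 2.55975

2.560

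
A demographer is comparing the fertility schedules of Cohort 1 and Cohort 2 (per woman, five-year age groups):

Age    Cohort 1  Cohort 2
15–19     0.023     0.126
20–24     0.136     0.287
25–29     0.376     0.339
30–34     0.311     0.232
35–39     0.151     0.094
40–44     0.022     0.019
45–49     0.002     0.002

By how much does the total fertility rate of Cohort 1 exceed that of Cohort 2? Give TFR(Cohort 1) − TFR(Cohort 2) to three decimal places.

Cohort 1:
  Sum of ASFRs = 0.023 + 0.136 + 0.376 + 0.311 + 0.151 + 0.022 + 0.002 = 1.021
  TFR = 5 × 1.021 = 5.105
Cohort 2:
  Sum of ASFRs = 0.126 + 0.287 + 0.339 + 0.232 + 0.094 + 0.019 + 0.002 = 1.099
  TFR = 5 × 1.099 = 5.495
Difference = 5.105 − 5.495 = -0.39

-0.390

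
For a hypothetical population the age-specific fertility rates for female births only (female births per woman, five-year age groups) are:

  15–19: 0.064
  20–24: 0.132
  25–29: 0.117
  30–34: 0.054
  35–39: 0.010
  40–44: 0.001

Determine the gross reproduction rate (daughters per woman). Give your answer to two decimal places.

Sum of female ASFRs = 0.064 + 0.132 + 0.117 + 0.054 + 0.010 + 0.001 = 0.378
GRR = 5 × 0.378 = 1.89

1.89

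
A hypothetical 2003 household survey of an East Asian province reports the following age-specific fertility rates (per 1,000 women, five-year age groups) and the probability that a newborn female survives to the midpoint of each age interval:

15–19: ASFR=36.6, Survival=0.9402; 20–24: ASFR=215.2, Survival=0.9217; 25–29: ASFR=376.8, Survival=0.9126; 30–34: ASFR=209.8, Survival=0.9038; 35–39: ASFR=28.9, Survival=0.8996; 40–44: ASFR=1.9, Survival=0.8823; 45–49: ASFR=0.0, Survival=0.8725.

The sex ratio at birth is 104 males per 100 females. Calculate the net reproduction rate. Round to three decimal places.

1.946

Proportion female at birth = 100 / (100 + 104) = 0.49020.
Weighting each age-specific rate by interval width and survival:
  15–19: 5 × 36.6/1000 × 0.9402 = 0.17206
  20–24: 5 × 215.2/1000 × 0.9217 = 0.99175
  25–29: 5 × 376.8/1000 × 0.9126 = 1.71934
  30–34: 5 × 209.8/1000 × 0.9038 = 0.94809
  35–39: 5 × 28.9/1000 × 0.8996 = 0.12999
  40–44: 5 × 1.9/1000 × 0.8823 = 0.00838
  45–49: 5 × 0.0/1000 × 0.8725 = 0.00000
Sum = 3.96961
NRR = 0.49020 × 3.96961 = 1.94590
NRR > 1, so each generation more than replaces itself.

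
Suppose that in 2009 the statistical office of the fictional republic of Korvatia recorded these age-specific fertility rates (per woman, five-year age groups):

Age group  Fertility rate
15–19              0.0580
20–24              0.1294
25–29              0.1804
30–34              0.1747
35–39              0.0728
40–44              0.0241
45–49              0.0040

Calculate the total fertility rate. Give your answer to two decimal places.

3.22

Sum of ASFRs = 0.0580 + 0.1294 + 0.1804 + 0.1747 + 0.0728 + 0.0241 + 0.0040 = 0.6434
TFR = 5 × 0.6434 = 3.217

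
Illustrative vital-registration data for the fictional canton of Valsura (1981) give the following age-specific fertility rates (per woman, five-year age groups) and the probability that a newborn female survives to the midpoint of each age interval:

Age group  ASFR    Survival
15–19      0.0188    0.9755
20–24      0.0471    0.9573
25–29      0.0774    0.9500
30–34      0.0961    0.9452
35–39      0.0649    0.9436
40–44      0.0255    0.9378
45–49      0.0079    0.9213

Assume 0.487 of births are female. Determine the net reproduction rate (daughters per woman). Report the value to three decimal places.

0.780

Proportion female at birth = 0.487.
Each age group contributes 5 × ASFR × survival:
  15–19: 5 × 0.0188 × 0.9755 = 0.09170
  20–24: 5 × 0.0471 × 0.9573 = 0.22544
  25–29: 5 × 0.0774 × 0.9500 = 0.36765
  30–34: 5 × 0.0961 × 0.9452 = 0.45417
  35–39: 5 × 0.0649 × 0.9436 = 0.30620
  40–44: 5 × 0.0255 × 0.9378 = 0.11957
  45–49: 5 × 0.0079 × 0.9213 = 0.03639
Sum = 1.60112
NRR = 0.487 × 1.60112 = 0.77975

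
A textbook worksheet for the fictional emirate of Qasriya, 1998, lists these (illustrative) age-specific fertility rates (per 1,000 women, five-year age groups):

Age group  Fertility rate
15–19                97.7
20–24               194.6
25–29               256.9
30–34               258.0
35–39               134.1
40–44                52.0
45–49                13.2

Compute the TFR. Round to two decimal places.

Sum of ASFRs = 97.7 + 194.6 + 256.9 + 258.0 + 134.1 + 52.0 + 13.2 = 1006.5
TFR = 5 × 1006.5 / 1000 = 5.0325

5.03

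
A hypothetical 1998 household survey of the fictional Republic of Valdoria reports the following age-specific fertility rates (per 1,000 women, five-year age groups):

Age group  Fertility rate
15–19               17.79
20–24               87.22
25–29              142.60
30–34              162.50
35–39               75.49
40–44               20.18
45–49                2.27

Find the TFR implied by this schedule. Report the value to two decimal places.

Sum of ASFRs = 17.79 + 87.22 + 142.60 + 162.50 + 75.49 + 20.18 + 2.27 = 508.05
TFR = 5 × 508.05 / 1000 = 2.54025

2.54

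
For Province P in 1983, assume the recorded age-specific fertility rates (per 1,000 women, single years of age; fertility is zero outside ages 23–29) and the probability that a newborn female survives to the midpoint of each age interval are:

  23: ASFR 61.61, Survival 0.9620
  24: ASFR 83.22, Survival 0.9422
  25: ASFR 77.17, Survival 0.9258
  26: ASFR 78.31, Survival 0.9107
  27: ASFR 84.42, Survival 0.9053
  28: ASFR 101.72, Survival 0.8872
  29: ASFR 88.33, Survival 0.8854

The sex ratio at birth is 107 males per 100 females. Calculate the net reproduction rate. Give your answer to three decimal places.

0.254

Proportion female at birth = 100 / (100 + 107) = 0.48309.
Weighting each age-specific rate by interval width and survival:
  23: 1 × 61.61/1000 × 0.9620 = 0.05927
  24: 1 × 83.22/1000 × 0.9422 = 0.07841
  25: 1 × 77.17/1000 × 0.9258 = 0.07144
  26: 1 × 78.31/1000 × 0.9107 = 0.07132
  27: 1 × 84.42/1000 × 0.9053 = 0.07643
  28: 1 × 101.72/1000 × 0.8872 = 0.09025
  29: 1 × 88.33/1000 × 0.8854 = 0.07821
Sum = 0.52533
NRR = 0.48309 × 0.52533 = 0.25378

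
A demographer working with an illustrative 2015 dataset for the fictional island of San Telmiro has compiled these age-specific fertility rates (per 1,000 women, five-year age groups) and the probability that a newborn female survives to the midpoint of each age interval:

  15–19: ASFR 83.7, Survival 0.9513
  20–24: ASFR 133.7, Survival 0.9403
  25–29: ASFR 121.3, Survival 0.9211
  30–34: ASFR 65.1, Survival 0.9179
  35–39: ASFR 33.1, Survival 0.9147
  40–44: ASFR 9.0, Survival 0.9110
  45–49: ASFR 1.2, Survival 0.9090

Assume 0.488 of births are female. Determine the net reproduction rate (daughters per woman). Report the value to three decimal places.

Proportion female at birth = 0.488.
Each age group contributes 5 × ASFR × survival:
  15–19: 5 × 83.7/1000 × 0.9513 = 0.39812
  20–24: 5 × 133.7/1000 × 0.9403 = 0.62859
  25–29: 5 × 121.3/1000 × 0.9211 = 0.55865
  30–34: 5 × 65.1/1000 × 0.9179 = 0.29878
  35–39: 5 × 33.1/1000 × 0.9147 = 0.15138
  40–44: 5 × 9.0/1000 × 0.9110 = 0.04100
  45–49: 5 × 1.2/1000 × 0.9090 = 0.00545
Sum = 2.08197
NRR = 0.488 × 2.08197 = 1.01600

1.016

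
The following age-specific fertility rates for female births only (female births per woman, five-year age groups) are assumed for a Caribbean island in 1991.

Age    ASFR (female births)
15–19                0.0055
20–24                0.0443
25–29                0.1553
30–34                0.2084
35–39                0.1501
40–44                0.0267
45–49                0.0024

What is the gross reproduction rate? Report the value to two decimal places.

2.96

Sum of female ASFRs = 0.0055 + 0.0443 + 0.1553 + 0.2084 + 0.1501 + 0.0267 + 0.0024 = 0.5927
GRR = 5 × 0.5927 = 2.9635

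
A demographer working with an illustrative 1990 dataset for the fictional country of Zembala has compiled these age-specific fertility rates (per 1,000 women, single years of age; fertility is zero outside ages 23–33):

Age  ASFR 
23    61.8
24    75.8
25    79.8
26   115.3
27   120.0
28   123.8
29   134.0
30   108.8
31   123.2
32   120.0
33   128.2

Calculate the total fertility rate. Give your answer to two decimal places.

Sum of ASFRs = 61.8 + 75.8 + 79.8 + 115.3 + 120.0 + 123.8 + 134.0 + 108.8 + 123.2 + 120.0 + 128.2 = 1190.7
TFR = 1190.7 / 1000 = 1.1907

1.19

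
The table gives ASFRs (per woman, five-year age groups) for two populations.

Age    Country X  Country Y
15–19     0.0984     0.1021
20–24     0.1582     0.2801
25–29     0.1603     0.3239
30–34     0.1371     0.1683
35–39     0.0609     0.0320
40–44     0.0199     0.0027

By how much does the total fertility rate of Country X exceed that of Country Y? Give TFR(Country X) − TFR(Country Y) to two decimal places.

Country X:
  Sum of ASFRs = 0.0984 + 0.1582 + 0.1603 + 0.1371 + 0.0609 + 0.0199 = 0.6348
  TFR = 5 × 0.6348 = 3.174
Country Y:
  Sum of ASFRs = 0.1021 + 0.2801 + 0.3239 + 0.1683 + 0.0320 + 0.0027 = 0.9091
  TFR = 5 × 0.9091 = 4.5455
Difference = 3.174 − 4.5455 = -1.3715

-1.37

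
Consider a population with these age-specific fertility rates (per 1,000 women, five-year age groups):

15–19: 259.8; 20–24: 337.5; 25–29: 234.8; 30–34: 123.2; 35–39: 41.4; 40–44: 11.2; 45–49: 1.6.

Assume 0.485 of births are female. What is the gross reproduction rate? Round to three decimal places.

2.448

Proportion female at birth = 0.485.
Sum of ASFRs = 259.8 + 337.5 + 234.8 + 123.2 + 41.4 + 11.2 + 1.6 = 1009.5
TFR = 5 × 1009.5 / 1000 = 5.0475
GRR = 0.485 × 5.0475 = 2.44804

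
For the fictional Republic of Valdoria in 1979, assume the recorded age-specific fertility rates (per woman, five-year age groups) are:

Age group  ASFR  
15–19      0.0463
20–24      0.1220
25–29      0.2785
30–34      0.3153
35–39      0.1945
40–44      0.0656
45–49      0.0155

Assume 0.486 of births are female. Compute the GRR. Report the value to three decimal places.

2.522

Proportion female at birth = 0.486.
Sum of ASFRs = 0.0463 + 0.1220 + 0.2785 + 0.3153 + 0.1945 + 0.0656 + 0.0155 = 1.0377
TFR = 5 × 1.0377 = 5.1885
GRR = 0.486 × 5.1885 = 2.52161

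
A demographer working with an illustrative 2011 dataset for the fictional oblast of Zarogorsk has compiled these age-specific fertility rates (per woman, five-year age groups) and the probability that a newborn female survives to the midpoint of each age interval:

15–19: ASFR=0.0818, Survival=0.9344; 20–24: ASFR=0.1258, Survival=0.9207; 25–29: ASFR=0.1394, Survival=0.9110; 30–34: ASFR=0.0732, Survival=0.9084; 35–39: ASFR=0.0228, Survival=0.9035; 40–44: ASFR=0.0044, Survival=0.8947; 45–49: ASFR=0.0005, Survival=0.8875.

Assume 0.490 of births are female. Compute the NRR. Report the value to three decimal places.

Proportion female at birth = 0.490.
Each age group contributes 5 × ASFR × survival:
  15–19: 5 × 0.0818 × 0.9344 = 0.38217
  20–24: 5 × 0.1258 × 0.9207 = 0.57912
  25–29: 5 × 0.1394 × 0.9110 = 0.63497
  30–34: 5 × 0.0732 × 0.9084 = 0.33247
  35–39: 5 × 0.0228 × 0.9035 = 0.10300
  40–44: 5 × 0.0044 × 0.8947 = 0.01968
  45–49: 5 × 0.0005 × 0.8875 = 0.00222
Sum = 2.05363
NRR = 0.490 × 2.05363 = 1.00628

1.006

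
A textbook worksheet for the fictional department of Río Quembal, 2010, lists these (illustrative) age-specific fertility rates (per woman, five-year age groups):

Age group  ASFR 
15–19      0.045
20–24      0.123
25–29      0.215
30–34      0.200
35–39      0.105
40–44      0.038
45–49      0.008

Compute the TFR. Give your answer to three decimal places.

Sum of ASFRs = 0.045 + 0.123 + 0.215 + 0.200 + 0.105 + 0.038 + 0.008 = 0.734
TFR = 5 × 0.734 = 3.67

3.670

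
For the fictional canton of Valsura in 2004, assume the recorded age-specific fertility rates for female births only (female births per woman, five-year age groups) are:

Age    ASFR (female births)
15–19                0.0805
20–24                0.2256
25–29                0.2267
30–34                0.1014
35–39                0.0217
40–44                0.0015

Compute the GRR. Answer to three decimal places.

Sum of female ASFRs = 0.0805 + 0.2256 + 0.2267 + 0.1014 + 0.0217 + 0.0015 = 0.6574
GRR = 5 × 0.6574 = 3.287

3.287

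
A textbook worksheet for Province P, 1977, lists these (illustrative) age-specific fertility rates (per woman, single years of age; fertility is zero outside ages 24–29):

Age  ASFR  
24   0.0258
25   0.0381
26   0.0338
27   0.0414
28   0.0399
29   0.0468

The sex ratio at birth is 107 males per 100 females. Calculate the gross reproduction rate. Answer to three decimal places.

0.109

Proportion female at birth = 100 / (100 + 107) = 0.48309.
Sum of ASFRs = 0.0258 + 0.0381 + 0.0338 + 0.0414 + 0.0399 + 0.0468 = 0.2258
TFR = 0.2258
GRR = 0.48309 × 0.2258 = 0.10908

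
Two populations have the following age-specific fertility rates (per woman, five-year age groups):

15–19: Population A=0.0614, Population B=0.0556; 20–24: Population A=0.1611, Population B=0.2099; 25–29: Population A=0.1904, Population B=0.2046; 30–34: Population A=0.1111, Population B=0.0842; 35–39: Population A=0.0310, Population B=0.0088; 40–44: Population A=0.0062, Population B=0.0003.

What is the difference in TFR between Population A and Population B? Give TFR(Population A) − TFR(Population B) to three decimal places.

Population A:
  Sum of ASFRs = 0.0614 + 0.1611 + 0.1904 + 0.1111 + 0.0310 + 0.0062 = 0.5612
  TFR = 5 × 0.5612 = 2.806
Population B:
  Sum of ASFRs = 0.0556 + 0.2099 + 0.2046 + 0.0842 + 0.0088 + 0.0003 = 0.5634
  TFR = 5 × 0.5634 = 2.817
Difference = 2.806 − 2.817 = -0.011

-0.011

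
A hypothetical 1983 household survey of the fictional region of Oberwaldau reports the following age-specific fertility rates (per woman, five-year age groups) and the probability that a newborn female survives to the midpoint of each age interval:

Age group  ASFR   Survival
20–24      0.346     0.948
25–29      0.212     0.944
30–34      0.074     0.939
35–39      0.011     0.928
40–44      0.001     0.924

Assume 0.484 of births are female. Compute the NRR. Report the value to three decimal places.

Proportion female at birth = 0.484.
Survival-weighted fertility by age (5·fₓ·Sₓ):
  20–24: 5 × 0.346 × 0.948 = 1.64004
  25–29: 5 × 0.212 × 0.944 = 1.00064
  30–34: 5 × 0.074 × 0.939 = 0.34743
  35–39: 5 × 0.011 × 0.928 = 0.05104
  40–44: 5 × 0.001 × 0.924 = 0.00462
Sum = 3.04377
NRR = 0.484 × 3.04377 = 1.47318
An NRR exceeding 1 indicates intrinsic growth under these rates.

1.473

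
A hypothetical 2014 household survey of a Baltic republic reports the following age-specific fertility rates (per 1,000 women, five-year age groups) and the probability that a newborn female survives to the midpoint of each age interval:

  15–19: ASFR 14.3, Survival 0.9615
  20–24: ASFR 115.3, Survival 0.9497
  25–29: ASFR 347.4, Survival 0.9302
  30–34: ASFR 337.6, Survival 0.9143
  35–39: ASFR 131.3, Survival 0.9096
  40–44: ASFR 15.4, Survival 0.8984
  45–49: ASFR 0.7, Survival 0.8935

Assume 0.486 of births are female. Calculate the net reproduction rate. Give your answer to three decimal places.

2.160

Proportion female at birth = 0.486.
Per-age-group product (5 × ASFR × survival probability):
  15–19: 5 × 14.3/1000 × 0.9615 = 0.06875
  20–24: 5 × 115.3/1000 × 0.9497 = 0.54750
  25–29: 5 × 347.4/1000 × 0.9302 = 1.61576
  30–34: 5 × 337.6/1000 × 0.9143 = 1.54334
  35–39: 5 × 131.3/1000 × 0.9096 = 0.59715
  40–44: 5 × 15.4/1000 × 0.8984 = 0.06918
  45–49: 5 × 0.7/1000 × 0.8935 = 0.00313
Sum = 4.44481
NRR = 0.486 × 4.44481 = 2.16018
With NRR above 1 the population is above replacement fertility.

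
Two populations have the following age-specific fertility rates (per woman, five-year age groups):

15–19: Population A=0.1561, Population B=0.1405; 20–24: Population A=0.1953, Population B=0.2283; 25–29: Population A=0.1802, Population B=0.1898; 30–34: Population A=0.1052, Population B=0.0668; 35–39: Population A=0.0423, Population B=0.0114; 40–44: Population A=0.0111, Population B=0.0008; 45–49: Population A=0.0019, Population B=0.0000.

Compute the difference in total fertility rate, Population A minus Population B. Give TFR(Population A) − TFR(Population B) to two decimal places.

0.27

Population A:
  Sum of ASFRs = 0.1561 + 0.1953 + 0.1802 + 0.1052 + 0.0423 + 0.0111 + 0.0019 = 0.6921
  TFR = 5 × 0.6921 = 3.4605
Population B:
  Sum of ASFRs = 0.1405 + 0.2283 + 0.1898 + 0.0668 + 0.0114 + 0.0008 + 0.0000 = 0.6376
  TFR = 5 × 0.6376 = 3.188
Difference = 3.4605 − 3.188 = 0.2725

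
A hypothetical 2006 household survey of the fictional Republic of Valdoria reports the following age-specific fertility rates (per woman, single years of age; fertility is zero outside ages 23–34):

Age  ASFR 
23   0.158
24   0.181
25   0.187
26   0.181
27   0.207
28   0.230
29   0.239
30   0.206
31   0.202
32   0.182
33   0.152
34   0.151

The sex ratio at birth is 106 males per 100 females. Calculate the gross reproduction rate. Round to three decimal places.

Proportion female at birth = 100 / (100 + 106) = 0.48544.
Sum of ASFRs = 0.158 + 0.181 + 0.187 + 0.181 + 0.207 + 0.230 + 0.239 + 0.206 + 0.202 + 0.182 + 0.152 + 0.151 = 2.276
TFR = 2.276
GRR = 0.48544 × 2.276 = 1.10486

1.105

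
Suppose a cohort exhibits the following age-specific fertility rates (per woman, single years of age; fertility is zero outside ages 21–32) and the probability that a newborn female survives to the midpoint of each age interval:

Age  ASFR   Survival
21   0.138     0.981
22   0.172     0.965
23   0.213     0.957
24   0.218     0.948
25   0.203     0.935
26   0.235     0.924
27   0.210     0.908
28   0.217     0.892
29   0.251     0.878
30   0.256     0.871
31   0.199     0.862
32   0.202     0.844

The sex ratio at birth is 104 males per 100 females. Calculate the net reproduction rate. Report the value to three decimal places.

1.122

Proportion female at birth = 100 / (100 + 104) = 0.49020.
Survival-weighted fertility by age (1·fₓ·Sₓ):
  21: 1 × 0.138 × 0.981 = 0.13538
  22: 1 × 0.172 × 0.965 = 0.16598
  23: 1 × 0.213 × 0.957 = 0.20384
  24: 1 × 0.218 × 0.948 = 0.20666
  25: 1 × 0.203 × 0.935 = 0.18981
  26: 1 × 0.235 × 0.924 = 0.21714
  27: 1 × 0.210 × 0.908 = 0.19068
  28: 1 × 0.217 × 0.892 = 0.19356
  29: 1 × 0.251 × 0.878 = 0.22038
  30: 1 × 0.256 × 0.871 = 0.22298
  31: 1 × 0.199 × 0.862 = 0.17154
  32: 1 × 0.202 × 0.844 = 0.17049
Sum = 2.28844
NRR = 0.49020 × 2.28844 = 1.12179
With NRR above 1 the population is above replacement fertility.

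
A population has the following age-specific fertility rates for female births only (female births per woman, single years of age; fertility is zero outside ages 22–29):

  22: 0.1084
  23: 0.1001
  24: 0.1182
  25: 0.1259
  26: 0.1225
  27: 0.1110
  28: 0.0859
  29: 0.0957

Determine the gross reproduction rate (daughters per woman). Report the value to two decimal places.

0.87

Sum of female ASFRs = 0.1084 + 0.1001 + 0.1182 + 0.1259 + 0.1225 + 0.1110 + 0.0859 + 0.0957 = 0.8677
GRR = 0.8677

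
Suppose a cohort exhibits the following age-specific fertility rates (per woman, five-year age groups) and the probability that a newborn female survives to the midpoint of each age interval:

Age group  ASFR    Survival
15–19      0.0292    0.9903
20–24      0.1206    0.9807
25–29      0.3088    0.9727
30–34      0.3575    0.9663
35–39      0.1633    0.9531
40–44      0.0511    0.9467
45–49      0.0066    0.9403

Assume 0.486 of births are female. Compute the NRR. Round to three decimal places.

Proportion female at birth = 0.486.
Weighting each age-specific rate by interval width and survival:
  15–19: 5 × 0.0292 × 0.9903 = 0.14458
  20–24: 5 × 0.1206 × 0.9807 = 0.59136
  25–29: 5 × 0.3088 × 0.9727 = 1.50185
  30–34: 5 × 0.3575 × 0.9663 = 1.72726
  35–39: 5 × 0.1633 × 0.9531 = 0.77821
  40–44: 5 × 0.0511 × 0.9467 = 0.24188
  45–49: 5 × 0.0066 × 0.9403 = 0.03103
Sum = 5.01617
NRR = 0.486 × 5.01617 = 2.43786
With NRR above 1 the population is above replacement fertility.

2.438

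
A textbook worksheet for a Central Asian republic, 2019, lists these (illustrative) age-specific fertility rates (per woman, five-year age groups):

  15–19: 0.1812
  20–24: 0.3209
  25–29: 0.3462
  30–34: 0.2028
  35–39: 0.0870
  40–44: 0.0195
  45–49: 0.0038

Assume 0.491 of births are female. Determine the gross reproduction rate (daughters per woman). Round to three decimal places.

2.851

Proportion female at birth = 0.491.
Sum of ASFRs = 0.1812 + 0.3209 + 0.3462 + 0.2028 + 0.0870 + 0.0195 + 0.0038 = 1.1614
TFR = 5 × 1.1614 = 5.807
GRR = 0.491 × 5.807 = 2.85124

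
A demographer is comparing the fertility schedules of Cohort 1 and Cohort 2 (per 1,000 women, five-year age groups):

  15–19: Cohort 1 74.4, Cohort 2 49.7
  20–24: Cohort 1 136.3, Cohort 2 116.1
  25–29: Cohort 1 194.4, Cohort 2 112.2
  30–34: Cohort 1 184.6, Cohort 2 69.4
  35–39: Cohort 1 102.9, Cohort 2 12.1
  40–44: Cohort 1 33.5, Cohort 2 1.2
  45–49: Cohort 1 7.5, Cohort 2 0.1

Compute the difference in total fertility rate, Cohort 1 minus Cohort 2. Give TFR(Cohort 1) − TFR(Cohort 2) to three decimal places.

Cohort 1:
  Sum of ASFRs = 74.4 + 136.3 + 194.4 + 184.6 + 102.9 + 33.5 + 7.5 = 733.6
  TFR = 5 × 733.6 / 1000 = 3.668
Cohort 2:
  Sum of ASFRs = 49.7 + 116.1 + 112.2 + 69.4 + 12.1 + 1.2 + 0.1 = 360.8
  TFR = 5 × 360.8 / 1000 = 1.804
Difference = 3.668 − 1.804 = 1.864

1.864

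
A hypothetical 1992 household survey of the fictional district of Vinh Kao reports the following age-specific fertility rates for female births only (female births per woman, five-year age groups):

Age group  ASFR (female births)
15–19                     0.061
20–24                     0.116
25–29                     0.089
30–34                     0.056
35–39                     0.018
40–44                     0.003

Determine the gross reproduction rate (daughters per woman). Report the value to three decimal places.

1.715

Sum of female ASFRs = 0.061 + 0.116 + 0.089 + 0.056 + 0.018 + 0.003 = 0.343
GRR = 5 × 0.343 = 1.715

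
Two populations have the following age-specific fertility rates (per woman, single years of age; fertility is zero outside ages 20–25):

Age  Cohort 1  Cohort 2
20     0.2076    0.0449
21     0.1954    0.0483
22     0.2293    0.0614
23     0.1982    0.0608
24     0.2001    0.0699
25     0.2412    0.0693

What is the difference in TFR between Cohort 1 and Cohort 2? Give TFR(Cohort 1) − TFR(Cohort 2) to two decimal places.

Cohort 1:
  Sum of ASFRs = 0.2076 + 0.1954 + 0.2293 + 0.1982 + 0.2001 + 0.2412 = 1.2718
  TFR = 1.2718
Cohort 2:
  Sum of ASFRs = 0.0449 + 0.0483 + 0.0614 + 0.0608 + 0.0699 + 0.0693 = 0.3546
  TFR = 0.3546
Difference = 1.2718 − 0.3546 = 0.9172

0.92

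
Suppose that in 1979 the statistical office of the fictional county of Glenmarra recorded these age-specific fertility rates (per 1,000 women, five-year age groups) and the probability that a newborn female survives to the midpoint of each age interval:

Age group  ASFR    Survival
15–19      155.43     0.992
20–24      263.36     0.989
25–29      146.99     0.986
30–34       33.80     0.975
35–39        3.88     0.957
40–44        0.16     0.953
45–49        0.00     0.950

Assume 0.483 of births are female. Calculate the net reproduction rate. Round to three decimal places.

Proportion female at birth = 0.483.
Survival-weighted fertility by age (5·fₓ·Sₓ):
  15–19: 5 × 155.43/1000 × 0.992 = 0.77093
  20–24: 5 × 263.36/1000 × 0.989 = 1.30232
  25–29: 5 × 146.99/1000 × 0.986 = 0.72466
  30–34: 5 × 33.80/1000 × 0.975 = 0.16478
  35–39: 5 × 3.88/1000 × 0.957 = 0.01857
  40–44: 5 × 0.16/1000 × 0.953 = 0.00076
  45–49: 5 × 0.00/1000 × 0.950 = 0.00000
Sum = 2.98202
NRR = 0.483 × 2.98202 = 1.44032
With NRR above 1 the population is above replacement fertility.

1.440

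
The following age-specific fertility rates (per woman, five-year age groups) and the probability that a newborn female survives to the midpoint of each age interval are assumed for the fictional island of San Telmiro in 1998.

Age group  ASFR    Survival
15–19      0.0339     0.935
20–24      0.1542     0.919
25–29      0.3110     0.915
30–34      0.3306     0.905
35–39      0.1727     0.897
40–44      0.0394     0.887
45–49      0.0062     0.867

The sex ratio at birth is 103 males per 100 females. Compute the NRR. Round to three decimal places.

2.346

Proportion female at birth = 100 / (100 + 103) = 0.49261.
Weighting each age-specific rate by interval width and survival:
  15–19: 5 × 0.0339 × 0.935 = 0.15848
  20–24: 5 × 0.1542 × 0.919 = 0.70855
  25–29: 5 × 0.3110 × 0.915 = 1.42283
  30–34: 5 × 0.3306 × 0.905 = 1.49597
  35–39: 5 × 0.1727 × 0.897 = 0.77456
  40–44: 5 × 0.0394 × 0.887 = 0.17474
  45–49: 5 × 0.0062 × 0.867 = 0.02688
Sum = 4.76201
NRR = 0.49261 × 4.76201 = 2.34581
With NRR above 1 the population is above replacement fertility.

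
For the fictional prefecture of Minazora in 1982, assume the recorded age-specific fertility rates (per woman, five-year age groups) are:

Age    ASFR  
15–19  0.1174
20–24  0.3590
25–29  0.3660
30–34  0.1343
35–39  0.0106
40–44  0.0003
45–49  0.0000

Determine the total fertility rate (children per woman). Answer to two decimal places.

Sum of ASFRs = 0.1174 + 0.3590 + 0.3660 + 0.1343 + 0.0106 + 0.0003 + 0.0000 = 0.9876
TFR = 5 × 0.9876 = 4.938

4.94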